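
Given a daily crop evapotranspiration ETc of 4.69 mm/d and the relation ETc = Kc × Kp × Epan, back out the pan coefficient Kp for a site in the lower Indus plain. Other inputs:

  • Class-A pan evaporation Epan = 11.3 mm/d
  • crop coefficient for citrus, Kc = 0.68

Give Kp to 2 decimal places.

ETc = Kc × Kp × Epan  ⇒  Kp = ETc / (Kc × Epan)
Kp = 4.69 / (0.68 × 11.3) = 4.69 / 7.684 = 0.6104

0.61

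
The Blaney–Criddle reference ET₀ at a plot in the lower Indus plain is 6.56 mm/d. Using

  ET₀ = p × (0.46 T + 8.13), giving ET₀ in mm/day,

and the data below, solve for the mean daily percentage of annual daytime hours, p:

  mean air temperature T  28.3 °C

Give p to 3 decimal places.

p = ET₀ / (0.46 T + 8.13) = 6.56 / (0.46 × 28.3 + 8.13) = 6.56 / 21.148 = 0.3102

0.310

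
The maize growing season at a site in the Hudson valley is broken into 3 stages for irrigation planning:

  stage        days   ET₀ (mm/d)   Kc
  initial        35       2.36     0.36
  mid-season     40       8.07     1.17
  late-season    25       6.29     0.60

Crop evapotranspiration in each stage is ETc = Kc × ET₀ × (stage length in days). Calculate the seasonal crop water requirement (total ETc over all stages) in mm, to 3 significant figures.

initial: 0.36 × 2.36 × 35 = 29.74 mm
mid-season: 1.17 × 8.07 × 40 = 377.68 mm
late-season: 0.60 × 6.29 × 25 = 94.35 mm
Seasonal total = 501.77 mm

502 mm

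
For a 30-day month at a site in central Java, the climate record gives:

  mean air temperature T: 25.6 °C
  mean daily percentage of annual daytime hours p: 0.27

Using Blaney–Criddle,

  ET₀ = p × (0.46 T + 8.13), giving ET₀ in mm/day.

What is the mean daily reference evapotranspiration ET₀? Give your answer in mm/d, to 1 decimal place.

5.4 mm/d

ET₀ = 0.27 × (0.46 × 25.6 + 8.13) = 0.27 × 19.906 = 5.3746 mm/d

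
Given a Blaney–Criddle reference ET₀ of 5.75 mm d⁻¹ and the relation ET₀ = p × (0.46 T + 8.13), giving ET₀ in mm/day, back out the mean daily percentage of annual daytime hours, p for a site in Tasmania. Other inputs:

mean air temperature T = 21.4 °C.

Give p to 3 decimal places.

p = ET₀ / (0.46 T + 8.13) = 5.75 / (0.46 × 21.4 + 8.13) = 5.75 / 17.974 = 0.3199

0.320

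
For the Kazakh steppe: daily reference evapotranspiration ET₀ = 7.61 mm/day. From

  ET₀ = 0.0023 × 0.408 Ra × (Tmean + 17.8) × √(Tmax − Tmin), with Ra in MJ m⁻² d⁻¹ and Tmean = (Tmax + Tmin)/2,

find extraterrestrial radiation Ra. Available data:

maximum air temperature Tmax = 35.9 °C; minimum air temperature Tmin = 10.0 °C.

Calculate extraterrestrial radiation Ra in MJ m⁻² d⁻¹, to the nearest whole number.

39 MJ m⁻² d⁻¹

Tmean = (35.9+10.0)/2 = 22.95 °C; ΔT = 25.9
Ra = ET₀ / [0.0023 × 0.408 × (Tmean+17.8) × √ΔT]
   = 7.61 / (0.0023 × 0.408 × 40.75 × 5.0892) = 39.104 MJ m⁻² d⁻¹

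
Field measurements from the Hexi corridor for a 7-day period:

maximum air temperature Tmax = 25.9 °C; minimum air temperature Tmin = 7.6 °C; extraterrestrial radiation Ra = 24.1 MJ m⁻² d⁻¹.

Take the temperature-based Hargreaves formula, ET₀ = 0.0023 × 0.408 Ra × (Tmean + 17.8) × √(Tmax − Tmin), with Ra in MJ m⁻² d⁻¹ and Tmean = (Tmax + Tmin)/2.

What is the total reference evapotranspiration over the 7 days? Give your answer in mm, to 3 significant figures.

Tmean = (25.9 + 7.6)/2 = 16.75 °C
0.408 Ra = 0.408 × 24.1 = 9.8328 mm/d equivalent
ET₀ = 0.0023 × 9.8328 × (16.75 + 17.8) × √18.3 = 0.0023 × 9.8328 × 34.55 × 4.2778 = 3.3425 mm/d
Over 7 days: 3.3425 × 7 = 23.398 mm

23.4 mm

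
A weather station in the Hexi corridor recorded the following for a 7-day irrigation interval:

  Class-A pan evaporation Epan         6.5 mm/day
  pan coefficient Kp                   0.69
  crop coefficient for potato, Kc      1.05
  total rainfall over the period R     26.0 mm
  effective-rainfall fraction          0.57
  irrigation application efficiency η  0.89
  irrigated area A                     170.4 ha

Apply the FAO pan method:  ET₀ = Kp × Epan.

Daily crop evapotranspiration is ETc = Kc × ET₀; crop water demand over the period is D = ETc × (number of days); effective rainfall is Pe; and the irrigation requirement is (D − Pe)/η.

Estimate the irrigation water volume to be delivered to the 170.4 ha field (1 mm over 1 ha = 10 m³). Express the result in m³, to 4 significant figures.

ET₀ = 0.69 × 6.5 = 4.4850 mm/d
ETc = Kc × ET₀ = 1.05 × 4.4850 = 4.7093 mm/d
Crop demand D = ETc × 7 d = 4.7093 × 7 = 32.965 mm
Pe = 0.57 × 26.0 = 14.820 mm
D − Pe = 32.965 − 14.820 = 18.145 mm
Gross irrigation = 18.145 / 0.89 = 20.388 mm
Volume = 20.388 mm × 170.4 ha × 10 = 34741.2 m³

34740 m³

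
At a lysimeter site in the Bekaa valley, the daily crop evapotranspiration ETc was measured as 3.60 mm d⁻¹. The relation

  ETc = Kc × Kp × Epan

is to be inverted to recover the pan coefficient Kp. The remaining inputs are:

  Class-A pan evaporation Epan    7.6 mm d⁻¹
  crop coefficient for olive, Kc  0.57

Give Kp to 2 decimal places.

0.83

ETc = Kc × Kp × Epan  ⇒  Kp = ETc / (Kc × Epan)
Kp = 3.60 / (0.57 × 7.6) = 3.60 / 4.332 = 0.8310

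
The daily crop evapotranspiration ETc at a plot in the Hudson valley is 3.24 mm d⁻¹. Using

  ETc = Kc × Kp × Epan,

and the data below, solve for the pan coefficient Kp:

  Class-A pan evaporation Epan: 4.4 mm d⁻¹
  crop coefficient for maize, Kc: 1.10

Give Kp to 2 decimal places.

0.67

ETc = Kc × Kp × Epan  ⇒  Kp = ETc / (Kc × Epan)
Kp = 3.24 / (1.10 × 4.4) = 3.24 / 4.840 = 0.6694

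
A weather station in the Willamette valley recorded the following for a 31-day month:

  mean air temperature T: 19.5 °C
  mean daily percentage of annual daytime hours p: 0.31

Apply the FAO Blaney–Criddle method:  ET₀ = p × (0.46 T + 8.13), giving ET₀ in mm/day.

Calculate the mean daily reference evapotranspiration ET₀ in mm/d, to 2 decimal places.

ET₀ = 0.31 × (0.46 × 19.5 + 8.13) = 0.31 × 17.100 = 5.3010 mm/d

5.30 mm/d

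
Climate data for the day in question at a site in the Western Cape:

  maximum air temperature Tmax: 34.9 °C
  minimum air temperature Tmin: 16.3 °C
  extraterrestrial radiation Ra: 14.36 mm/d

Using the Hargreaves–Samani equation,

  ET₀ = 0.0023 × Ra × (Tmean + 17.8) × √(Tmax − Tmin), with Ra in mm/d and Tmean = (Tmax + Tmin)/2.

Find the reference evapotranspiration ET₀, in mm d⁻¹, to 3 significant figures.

Tmean = (34.9 + 16.3)/2 = 25.60 °C
ET₀ = 0.0023 × 14.36 × (25.60 + 17.8) × √18.6 = 0.0023 × 14.36 × 43.40 × 4.3128 = 6.1820 mm/d

6.18 mm d⁻¹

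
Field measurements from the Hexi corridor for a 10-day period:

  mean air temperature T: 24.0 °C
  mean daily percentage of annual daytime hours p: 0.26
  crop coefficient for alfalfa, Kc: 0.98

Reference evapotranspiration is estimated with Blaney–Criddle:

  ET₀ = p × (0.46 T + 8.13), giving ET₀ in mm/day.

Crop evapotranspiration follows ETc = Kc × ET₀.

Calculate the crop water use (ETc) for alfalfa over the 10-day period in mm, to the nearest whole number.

ET₀ = 0.26 × (0.46 × 24.0 + 8.13) = 0.26 × 19.170 = 4.9842 mm/d
ETc = Kc × ET₀ = 0.98 × 4.9842 = 4.8845 mm/d
Over 10 days: 4.8845 × 10 = 48.845 mm

49 mm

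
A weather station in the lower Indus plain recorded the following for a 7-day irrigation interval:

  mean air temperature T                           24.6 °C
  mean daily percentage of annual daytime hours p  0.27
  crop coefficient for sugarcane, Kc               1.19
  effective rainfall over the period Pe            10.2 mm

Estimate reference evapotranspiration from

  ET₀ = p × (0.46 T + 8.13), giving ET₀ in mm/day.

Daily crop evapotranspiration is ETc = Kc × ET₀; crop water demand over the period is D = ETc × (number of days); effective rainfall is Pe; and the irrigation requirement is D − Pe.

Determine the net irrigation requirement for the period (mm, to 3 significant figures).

33.5 mm

ET₀ = 0.27 × (0.46 × 24.6 + 8.13) = 0.27 × 19.446 = 5.2504 mm/d
ETc = Kc × ET₀ = 1.19 × 5.2504 = 6.2480 mm/d
Crop demand D = ETc × 7 d = 6.2480 × 7 = 43.736 mm
D − Pe = 43.736 − 10.2 = 33.536 mm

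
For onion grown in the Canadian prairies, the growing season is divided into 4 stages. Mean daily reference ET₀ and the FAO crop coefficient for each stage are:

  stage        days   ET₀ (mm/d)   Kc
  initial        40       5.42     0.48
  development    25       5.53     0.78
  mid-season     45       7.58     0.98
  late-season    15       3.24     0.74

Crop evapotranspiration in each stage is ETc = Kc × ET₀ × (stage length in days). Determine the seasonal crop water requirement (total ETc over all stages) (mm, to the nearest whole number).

582 mm

initial: 0.48 × 5.42 × 40 = 104.06 mm
development: 0.78 × 5.53 × 25 = 107.84 mm
mid-season: 0.98 × 7.58 × 45 = 334.28 mm
late-season: 0.74 × 3.24 × 15 = 35.96 mm
Seasonal total = 582.14 mm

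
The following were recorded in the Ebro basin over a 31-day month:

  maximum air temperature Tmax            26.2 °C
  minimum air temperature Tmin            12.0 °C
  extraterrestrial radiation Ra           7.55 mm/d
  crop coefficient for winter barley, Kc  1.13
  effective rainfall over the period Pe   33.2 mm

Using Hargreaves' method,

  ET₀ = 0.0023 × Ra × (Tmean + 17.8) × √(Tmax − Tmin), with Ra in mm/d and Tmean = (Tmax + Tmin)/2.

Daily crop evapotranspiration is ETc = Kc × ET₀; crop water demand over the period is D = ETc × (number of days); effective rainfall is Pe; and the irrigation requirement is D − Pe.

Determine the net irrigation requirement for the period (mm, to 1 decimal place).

Tmean = (26.2 + 12.0)/2 = 19.10 °C
ET₀ = 0.0023 × 7.55 × (19.10 + 17.8) × √14.2 = 0.0023 × 7.55 × 36.90 × 3.7683 = 2.4146 mm/d
ETc = Kc × ET₀ = 1.13 × 2.4146 = 2.7285 mm/d
Crop demand D = ETc × 31 d = 2.7285 × 31 = 84.584 mm
D − Pe = 84.584 − 33.2 = 51.384 mm

51.4 mm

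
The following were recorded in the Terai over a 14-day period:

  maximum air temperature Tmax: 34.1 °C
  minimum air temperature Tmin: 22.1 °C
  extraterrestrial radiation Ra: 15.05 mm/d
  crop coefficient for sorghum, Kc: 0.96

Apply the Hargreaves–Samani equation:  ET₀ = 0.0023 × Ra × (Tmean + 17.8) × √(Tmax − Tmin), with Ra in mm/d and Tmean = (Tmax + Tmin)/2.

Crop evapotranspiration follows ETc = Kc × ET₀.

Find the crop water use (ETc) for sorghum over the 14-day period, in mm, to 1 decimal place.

74.0 mm

Tmean = (34.1 + 22.1)/2 = 28.10 °C
ET₀ = 0.0023 × 15.05 × (28.10 + 17.8) × √12.0 = 0.0023 × 15.05 × 45.90 × 3.4641 = 5.5039 mm/d
ETc = Kc × ET₀ = 0.96 × 5.5039 = 5.2837 mm/d
Over 14 days: 5.2837 × 14 = 73.972 mm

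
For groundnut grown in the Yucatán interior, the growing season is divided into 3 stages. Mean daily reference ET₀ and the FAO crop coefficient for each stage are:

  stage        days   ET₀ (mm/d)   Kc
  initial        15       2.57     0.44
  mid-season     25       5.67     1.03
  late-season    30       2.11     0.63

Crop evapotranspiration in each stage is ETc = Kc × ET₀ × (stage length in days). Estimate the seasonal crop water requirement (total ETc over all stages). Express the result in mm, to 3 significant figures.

initial: 0.44 × 2.57 × 15 = 16.96 mm
mid-season: 1.03 × 5.67 × 25 = 146.00 mm
late-season: 0.63 × 2.11 × 30 = 39.88 mm
Seasonal total = 202.84 mm

203 mm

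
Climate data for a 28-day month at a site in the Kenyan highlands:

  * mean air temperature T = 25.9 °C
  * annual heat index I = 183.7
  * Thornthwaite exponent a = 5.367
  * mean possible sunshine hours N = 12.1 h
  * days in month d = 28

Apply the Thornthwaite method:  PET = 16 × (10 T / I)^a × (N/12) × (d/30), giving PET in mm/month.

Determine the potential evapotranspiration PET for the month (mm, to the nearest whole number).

10T/I = 10 × 25.9 / 183.7 = 1.4099
(10T/I)^a = 1.4099^5.367 = 6.3197
Uncorrected PET = 16 × 6.3197 = 101.115 mm
Correction = (N/12)(d/30) = (12.1/12)(28/30) = 0.9411
PET = 101.115 × 0.9411 = 95.159 mm/month

95 mm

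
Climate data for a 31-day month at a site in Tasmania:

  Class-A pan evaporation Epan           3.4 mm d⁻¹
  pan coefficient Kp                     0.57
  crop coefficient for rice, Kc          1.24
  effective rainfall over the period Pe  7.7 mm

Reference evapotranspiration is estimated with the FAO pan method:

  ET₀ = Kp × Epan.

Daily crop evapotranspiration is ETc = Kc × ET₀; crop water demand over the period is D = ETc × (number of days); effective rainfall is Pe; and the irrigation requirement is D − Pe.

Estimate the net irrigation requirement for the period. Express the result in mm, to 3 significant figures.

66.8 mm

ET₀ = 0.57 × 3.4 = 1.9380 mm/d
ETc = Kc × ET₀ = 1.24 × 1.9380 = 2.4031 mm/d
Crop demand D = ETc × 31 d = 2.4031 × 31 = 74.496 mm
D − Pe = 74.496 − 7.7 = 66.796 mm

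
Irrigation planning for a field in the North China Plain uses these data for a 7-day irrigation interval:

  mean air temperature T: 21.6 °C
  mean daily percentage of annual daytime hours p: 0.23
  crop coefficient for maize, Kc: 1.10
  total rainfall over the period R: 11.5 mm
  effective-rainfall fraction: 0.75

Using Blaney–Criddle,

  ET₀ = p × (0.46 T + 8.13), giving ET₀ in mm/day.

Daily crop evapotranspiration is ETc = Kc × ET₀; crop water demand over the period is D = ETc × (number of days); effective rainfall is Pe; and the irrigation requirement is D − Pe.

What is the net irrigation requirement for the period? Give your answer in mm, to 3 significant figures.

23.4 mm

ET₀ = 0.23 × (0.46 × 21.6 + 8.13) = 0.23 × 18.066 = 4.1552 mm/d
ETc = Kc × ET₀ = 1.10 × 4.1552 = 4.5707 mm/d
Crop demand D = ETc × 7 d = 4.5707 × 7 = 31.995 mm
Pe = 0.75 × 11.5 = 8.625 mm
D − Pe = 31.995 − 8.625 = 23.370 mm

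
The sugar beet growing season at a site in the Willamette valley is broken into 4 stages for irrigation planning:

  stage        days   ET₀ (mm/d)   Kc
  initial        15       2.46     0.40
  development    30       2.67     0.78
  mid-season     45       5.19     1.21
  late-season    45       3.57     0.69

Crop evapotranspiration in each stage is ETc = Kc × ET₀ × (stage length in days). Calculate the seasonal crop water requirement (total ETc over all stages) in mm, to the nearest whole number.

471 mm

initial: 0.40 × 2.46 × 15 = 14.76 mm
development: 0.78 × 2.67 × 30 = 62.48 mm
mid-season: 1.21 × 5.19 × 45 = 282.60 mm
late-season: 0.69 × 3.57 × 45 = 110.85 mm
Seasonal total = 470.69 mm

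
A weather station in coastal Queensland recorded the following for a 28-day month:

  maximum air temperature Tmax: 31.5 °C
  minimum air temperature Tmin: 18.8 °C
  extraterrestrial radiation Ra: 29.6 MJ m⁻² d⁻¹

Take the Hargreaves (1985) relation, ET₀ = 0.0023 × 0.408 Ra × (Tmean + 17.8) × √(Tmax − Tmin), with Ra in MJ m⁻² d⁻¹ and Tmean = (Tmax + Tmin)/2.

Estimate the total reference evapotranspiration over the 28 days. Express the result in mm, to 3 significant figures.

Tmean = (31.5 + 18.8)/2 = 25.15 °C
0.408 Ra = 0.408 × 29.6 = 12.0768 mm/d equivalent
ET₀ = 0.0023 × 12.0768 × (25.15 + 17.8) × √12.7 = 0.0023 × 12.0768 × 42.95 × 3.5637 = 4.2515 mm/d
Over 28 days: 4.2515 × 28 = 119.042 mm

119 mm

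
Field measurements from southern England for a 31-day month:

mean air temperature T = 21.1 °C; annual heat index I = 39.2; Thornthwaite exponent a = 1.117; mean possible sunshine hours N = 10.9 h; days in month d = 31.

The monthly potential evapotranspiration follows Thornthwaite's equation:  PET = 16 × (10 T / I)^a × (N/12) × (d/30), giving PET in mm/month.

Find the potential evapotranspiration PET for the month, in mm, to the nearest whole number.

98 mm

10T/I = 10 × 21.1 / 39.2 = 5.3827
(10T/I)^a = 5.3827^1.117 = 6.5543
Uncorrected PET = 16 × 6.5543 = 104.869 mm
Correction = (N/12)(d/30) = (10.9/12)(31/30) = 0.9386
PET = 104.869 × 0.9386 = 98.430 mm/month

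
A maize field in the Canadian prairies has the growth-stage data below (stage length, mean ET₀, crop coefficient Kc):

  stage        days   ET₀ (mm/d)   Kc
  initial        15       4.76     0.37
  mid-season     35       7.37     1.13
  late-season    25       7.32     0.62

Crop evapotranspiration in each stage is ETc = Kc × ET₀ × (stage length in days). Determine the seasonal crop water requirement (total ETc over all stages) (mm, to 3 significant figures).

431 mm

initial: 0.37 × 4.76 × 15 = 26.42 mm
mid-season: 1.13 × 7.37 × 35 = 291.48 mm
late-season: 0.62 × 7.32 × 25 = 113.46 mm
Seasonal total = 431.36 mm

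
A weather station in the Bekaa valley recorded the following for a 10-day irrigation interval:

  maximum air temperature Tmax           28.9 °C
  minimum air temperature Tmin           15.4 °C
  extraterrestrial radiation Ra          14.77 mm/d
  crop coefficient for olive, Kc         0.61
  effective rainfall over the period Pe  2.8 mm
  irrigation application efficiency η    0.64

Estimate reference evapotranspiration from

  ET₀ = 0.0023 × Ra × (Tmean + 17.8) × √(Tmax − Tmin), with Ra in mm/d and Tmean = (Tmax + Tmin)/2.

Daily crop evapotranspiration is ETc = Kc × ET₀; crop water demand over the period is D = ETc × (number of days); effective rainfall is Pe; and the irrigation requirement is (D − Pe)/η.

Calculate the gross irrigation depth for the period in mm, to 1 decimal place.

43.2 mm

Tmean = (28.9 + 15.4)/2 = 22.15 °C
ET₀ = 0.0023 × 14.77 × (22.15 + 17.8) × √13.5 = 0.0023 × 14.77 × 39.95 × 3.6742 = 4.9864 mm/d
ETc = Kc × ET₀ = 0.61 × 4.9864 = 3.0417 mm/d
Crop demand D = ETc × 10 d = 3.0417 × 10 = 30.417 mm
D − Pe = 30.417 − 2.8 = 27.617 mm
Gross irrigation = 27.617 / 0.64 = 43.152 mm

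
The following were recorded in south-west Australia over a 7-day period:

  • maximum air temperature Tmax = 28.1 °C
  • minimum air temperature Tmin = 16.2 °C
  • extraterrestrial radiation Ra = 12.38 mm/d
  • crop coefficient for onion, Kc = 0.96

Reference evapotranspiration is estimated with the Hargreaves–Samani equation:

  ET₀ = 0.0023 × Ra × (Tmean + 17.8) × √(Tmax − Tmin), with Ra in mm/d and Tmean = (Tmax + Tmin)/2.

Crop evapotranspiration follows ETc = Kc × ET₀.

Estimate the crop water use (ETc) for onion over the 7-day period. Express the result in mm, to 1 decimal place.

Tmean = (28.1 + 16.2)/2 = 22.15 °C
ET₀ = 0.0023 × 12.38 × (22.15 + 17.8) × √11.9 = 0.0023 × 12.38 × 39.95 × 3.4496 = 3.9240 mm/d
ETc = Kc × ET₀ = 0.96 × 3.9240 = 3.7670 mm/d
Over 7 days: 3.7670 × 7 = 26.369 mm

26.4 mm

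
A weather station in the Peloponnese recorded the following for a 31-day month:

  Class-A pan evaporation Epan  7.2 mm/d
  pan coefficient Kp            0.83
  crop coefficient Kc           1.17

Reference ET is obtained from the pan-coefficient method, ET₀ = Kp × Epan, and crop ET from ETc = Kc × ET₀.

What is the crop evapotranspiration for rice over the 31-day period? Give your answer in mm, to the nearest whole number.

ET₀ = 0.83 × 7.2 = 5.9760 mm/d
ETc = Kc × ET₀ = 1.17 × 5.9760 = 6.9919 mm/d
Over 31 days: 6.9919 × 31 = 216.749 mm

217 mm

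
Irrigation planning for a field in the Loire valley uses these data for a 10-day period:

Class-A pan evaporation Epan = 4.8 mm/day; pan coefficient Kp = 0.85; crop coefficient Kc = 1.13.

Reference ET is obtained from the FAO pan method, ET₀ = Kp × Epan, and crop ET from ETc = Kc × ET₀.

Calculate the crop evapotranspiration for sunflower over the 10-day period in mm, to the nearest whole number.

46 mm

ET₀ = 0.85 × 4.8 = 4.0800 mm/d
ETc = Kc × ET₀ = 1.13 × 4.0800 = 4.6104 mm/d
Over 10 days: 4.6104 × 10 = 46.104 mm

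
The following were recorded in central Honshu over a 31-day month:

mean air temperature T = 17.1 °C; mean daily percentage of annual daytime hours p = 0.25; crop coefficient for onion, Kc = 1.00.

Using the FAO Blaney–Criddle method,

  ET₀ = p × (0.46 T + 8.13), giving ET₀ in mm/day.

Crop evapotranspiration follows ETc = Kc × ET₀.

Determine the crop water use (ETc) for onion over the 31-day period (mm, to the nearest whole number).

ET₀ = 0.25 × (0.46 × 17.1 + 8.13) = 0.25 × 15.996 = 3.9990 mm/d
ETc = Kc × ET₀ = 1.00 × 3.9990 = 3.9990 mm/d
Over 31 days: 3.9990 × 31 = 123.969 mm

124 mm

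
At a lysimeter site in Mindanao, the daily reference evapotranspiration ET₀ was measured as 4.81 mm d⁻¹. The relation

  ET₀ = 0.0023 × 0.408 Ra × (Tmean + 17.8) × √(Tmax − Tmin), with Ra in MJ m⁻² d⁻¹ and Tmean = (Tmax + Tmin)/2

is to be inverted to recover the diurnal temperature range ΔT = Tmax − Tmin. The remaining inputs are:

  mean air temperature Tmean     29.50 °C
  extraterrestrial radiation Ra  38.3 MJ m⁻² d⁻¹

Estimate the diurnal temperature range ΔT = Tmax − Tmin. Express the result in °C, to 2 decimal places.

√ΔT = ET₀ / [0.0023 × 0.408 × Ra × (Tmean+17.8)] = 4.81 / (0.0023 × 15.6264 × 47.30) = 2.8294
ΔT = 2.8294² = 8.006 °C

8.01 °C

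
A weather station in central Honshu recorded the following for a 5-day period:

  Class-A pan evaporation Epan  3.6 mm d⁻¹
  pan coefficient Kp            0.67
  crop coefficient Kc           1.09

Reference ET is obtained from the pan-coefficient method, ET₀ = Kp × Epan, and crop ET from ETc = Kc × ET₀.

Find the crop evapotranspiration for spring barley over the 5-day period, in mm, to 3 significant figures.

13.1 mm

ET₀ = 0.67 × 3.6 = 2.4120 mm/d
ETc = Kc × ET₀ = 1.09 × 2.4120 = 2.6291 mm/d
Over 5 days: 2.6291 × 5 = 13.146 mm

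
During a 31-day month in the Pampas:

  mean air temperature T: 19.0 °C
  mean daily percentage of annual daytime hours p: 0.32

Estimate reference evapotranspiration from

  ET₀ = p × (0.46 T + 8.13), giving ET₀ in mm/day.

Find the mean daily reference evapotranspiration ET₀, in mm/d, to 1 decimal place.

5.4 mm/d

ET₀ = 0.32 × (0.46 × 19.0 + 8.13) = 0.32 × 16.870 = 5.3984 mm/d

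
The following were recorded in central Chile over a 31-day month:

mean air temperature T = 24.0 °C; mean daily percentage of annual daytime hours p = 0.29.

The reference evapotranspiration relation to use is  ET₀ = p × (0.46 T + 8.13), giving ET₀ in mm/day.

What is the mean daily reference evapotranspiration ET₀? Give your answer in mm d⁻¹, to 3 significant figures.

5.56 mm d⁻¹

ET₀ = 0.29 × (0.46 × 24.0 + 8.13) = 0.29 × 19.170 = 5.5593 mm/d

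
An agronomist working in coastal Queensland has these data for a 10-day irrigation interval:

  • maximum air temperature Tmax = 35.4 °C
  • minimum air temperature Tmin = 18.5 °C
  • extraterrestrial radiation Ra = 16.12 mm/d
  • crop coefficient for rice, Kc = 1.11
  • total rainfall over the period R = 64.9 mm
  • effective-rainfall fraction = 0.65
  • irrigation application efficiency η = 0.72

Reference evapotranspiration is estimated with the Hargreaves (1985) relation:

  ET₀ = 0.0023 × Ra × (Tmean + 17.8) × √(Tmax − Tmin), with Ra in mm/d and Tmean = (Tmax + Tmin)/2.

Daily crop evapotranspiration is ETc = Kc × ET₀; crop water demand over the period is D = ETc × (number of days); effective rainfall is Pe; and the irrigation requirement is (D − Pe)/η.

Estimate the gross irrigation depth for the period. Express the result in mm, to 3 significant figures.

Tmean = (35.4 + 18.5)/2 = 26.95 °C
ET₀ = 0.0023 × 16.12 × (26.95 + 17.8) × √16.9 = 0.0023 × 16.12 × 44.75 × 4.1110 = 6.8208 mm/d
ETc = Kc × ET₀ = 1.11 × 6.8208 = 7.5711 mm/d
Crop demand D = ETc × 10 d = 7.5711 × 10 = 75.711 mm
Pe = 0.65 × 64.9 = 42.185 mm
D − Pe = 75.711 − 42.185 = 33.526 mm
Gross irrigation = 33.526 / 0.72 = 46.564 mm

46.6 mm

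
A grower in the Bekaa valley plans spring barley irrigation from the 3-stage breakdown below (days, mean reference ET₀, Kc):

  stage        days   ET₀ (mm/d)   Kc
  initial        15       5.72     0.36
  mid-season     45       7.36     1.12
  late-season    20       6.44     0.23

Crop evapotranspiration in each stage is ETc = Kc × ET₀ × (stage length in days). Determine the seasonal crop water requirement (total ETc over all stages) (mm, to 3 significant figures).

initial: 0.36 × 5.72 × 15 = 30.89 mm
mid-season: 1.12 × 7.36 × 45 = 370.94 mm
late-season: 0.23 × 6.44 × 20 = 29.62 mm
Seasonal total = 431.45 mm

431 mm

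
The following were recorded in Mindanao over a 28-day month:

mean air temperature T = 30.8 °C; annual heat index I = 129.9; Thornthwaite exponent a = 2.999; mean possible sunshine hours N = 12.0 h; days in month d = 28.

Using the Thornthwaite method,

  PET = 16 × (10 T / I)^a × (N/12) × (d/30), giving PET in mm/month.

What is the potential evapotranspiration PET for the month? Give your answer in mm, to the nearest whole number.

10T/I = 10 × 30.8 / 129.9 = 2.3711
(10T/I)^a = 2.3711^2.999 = 13.3191
Uncorrected PET = 16 × 13.3191 = 213.106 mm
Correction = (N/12)(d/30) = (12.0/12)(28/30) = 0.9333
PET = 213.106 × 0.9333 = 198.892 mm/month

199 mm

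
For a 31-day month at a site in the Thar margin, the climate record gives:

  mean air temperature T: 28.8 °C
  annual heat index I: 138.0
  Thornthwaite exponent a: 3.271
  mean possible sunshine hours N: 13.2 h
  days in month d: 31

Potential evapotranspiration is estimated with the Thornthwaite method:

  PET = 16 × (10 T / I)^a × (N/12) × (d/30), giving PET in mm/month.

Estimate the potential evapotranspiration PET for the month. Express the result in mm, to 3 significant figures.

10T/I = 10 × 28.8 / 138.0 = 2.0870
(10T/I)^a = 2.0870^3.271 = 11.0958
Uncorrected PET = 16 × 11.0958 = 177.533 mm
Correction = (N/12)(d/30) = (13.2/12)(31/30) = 1.1367
PET = 177.533 × 1.1367 = 201.802 mm/month

202 mm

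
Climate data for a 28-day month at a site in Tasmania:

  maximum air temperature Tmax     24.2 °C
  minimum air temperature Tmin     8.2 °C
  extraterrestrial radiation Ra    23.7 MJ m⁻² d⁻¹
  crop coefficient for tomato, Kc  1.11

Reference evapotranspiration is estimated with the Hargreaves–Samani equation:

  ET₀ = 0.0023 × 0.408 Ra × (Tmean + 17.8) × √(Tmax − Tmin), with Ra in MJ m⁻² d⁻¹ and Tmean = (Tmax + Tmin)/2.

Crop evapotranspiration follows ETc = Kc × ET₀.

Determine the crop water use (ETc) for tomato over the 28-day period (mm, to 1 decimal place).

94.0 mm

Tmean = (24.2 + 8.2)/2 = 16.20 °C
0.408 Ra = 0.408 × 23.7 = 9.6696 mm/d equivalent
ET₀ = 0.0023 × 9.6696 × (16.20 + 17.8) × √16.0 = 0.0023 × 9.6696 × 34.00 × 4.0000 = 3.0247 mm/d
ETc = Kc × ET₀ = 1.11 × 3.0247 = 3.3574 mm/d
Over 28 days: 3.3574 × 28 = 94.007 mm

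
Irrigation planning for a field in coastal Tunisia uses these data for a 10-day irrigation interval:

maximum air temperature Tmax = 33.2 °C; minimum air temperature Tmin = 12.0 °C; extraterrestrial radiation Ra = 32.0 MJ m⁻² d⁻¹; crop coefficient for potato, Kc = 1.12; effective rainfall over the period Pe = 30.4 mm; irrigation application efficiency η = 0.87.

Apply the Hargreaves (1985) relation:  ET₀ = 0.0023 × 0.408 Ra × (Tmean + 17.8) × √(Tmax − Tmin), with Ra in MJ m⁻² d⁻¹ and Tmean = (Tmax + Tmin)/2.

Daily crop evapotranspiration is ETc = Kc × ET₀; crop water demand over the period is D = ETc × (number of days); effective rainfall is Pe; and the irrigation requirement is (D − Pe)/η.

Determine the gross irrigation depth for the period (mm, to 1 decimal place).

37.0 mm

Tmean = (33.2 + 12.0)/2 = 22.60 °C
0.408 Ra = 0.408 × 32.0 = 13.0560 mm/d equivalent
ET₀ = 0.0023 × 13.0560 × (22.60 + 17.8) × √21.2 = 0.0023 × 13.0560 × 40.40 × 4.6043 = 5.5858 mm/d
ETc = Kc × ET₀ = 1.12 × 5.5858 = 6.2561 mm/d
Crop demand D = ETc × 10 d = 6.2561 × 10 = 62.561 mm
D − Pe = 62.561 − 30.4 = 32.161 mm
Gross irrigation = 32.161 / 0.87 = 36.967 mm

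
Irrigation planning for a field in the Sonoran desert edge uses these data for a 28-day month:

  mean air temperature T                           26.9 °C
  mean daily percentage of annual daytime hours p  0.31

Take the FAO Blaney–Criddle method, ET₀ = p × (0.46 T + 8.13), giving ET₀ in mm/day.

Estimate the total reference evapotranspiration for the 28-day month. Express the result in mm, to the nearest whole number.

178 mm

ET₀ = 0.31 × (0.46 × 26.9 + 8.13) = 0.31 × 20.504 = 6.3562 mm/d
Monthly total = 6.3562 × 28 = 177.974 mm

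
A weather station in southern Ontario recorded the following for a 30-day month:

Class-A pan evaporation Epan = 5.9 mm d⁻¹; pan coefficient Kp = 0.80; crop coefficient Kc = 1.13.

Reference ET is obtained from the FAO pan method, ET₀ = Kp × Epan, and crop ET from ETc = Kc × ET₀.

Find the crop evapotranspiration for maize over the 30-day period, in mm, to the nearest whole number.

ET₀ = 0.80 × 5.9 = 4.7200 mm/d
ETc = Kc × ET₀ = 1.13 × 4.7200 = 5.3336 mm/d
Over 30 days: 5.3336 × 30 = 160.008 mm

160 mm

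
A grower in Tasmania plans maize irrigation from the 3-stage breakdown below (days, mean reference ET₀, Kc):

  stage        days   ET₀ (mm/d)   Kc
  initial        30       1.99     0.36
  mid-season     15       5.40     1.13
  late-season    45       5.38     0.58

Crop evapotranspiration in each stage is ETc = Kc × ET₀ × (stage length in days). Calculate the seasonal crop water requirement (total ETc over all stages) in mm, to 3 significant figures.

253 mm

initial: 0.36 × 1.99 × 30 = 21.49 mm
mid-season: 1.13 × 5.40 × 15 = 91.53 mm
late-season: 0.58 × 5.38 × 45 = 140.42 mm
Seasonal total = 253.44 mm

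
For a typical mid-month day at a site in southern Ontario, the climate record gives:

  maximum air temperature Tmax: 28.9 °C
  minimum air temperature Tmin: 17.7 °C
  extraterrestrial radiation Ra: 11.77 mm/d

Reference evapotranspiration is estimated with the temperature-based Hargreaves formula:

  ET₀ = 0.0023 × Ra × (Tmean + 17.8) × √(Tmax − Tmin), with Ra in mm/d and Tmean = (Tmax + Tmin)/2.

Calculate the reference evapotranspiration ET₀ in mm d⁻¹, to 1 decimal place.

3.7 mm d⁻¹

Tmean = (28.9 + 17.7)/2 = 23.30 °C
ET₀ = 0.0023 × 11.77 × (23.30 + 17.8) × √11.2 = 0.0023 × 11.77 × 41.10 × 3.3466 = 3.7235 mm/d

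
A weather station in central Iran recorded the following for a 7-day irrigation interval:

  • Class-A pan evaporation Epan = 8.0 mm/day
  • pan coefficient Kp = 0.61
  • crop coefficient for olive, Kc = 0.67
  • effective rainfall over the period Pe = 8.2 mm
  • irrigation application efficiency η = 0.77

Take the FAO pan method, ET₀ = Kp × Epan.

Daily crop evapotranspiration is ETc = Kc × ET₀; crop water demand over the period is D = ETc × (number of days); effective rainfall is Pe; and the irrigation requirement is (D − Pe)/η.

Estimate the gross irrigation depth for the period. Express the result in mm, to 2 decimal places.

19.07 mm

ET₀ = 0.61 × 8.0 = 4.8800 mm/d
ETc = Kc × ET₀ = 0.67 × 4.8800 = 3.2696 mm/d
Crop demand D = ETc × 7 d = 3.2696 × 7 = 22.887 mm
D − Pe = 22.887 − 8.2 = 14.687 mm
Gross irrigation = 14.687 / 0.77 = 19.074 mm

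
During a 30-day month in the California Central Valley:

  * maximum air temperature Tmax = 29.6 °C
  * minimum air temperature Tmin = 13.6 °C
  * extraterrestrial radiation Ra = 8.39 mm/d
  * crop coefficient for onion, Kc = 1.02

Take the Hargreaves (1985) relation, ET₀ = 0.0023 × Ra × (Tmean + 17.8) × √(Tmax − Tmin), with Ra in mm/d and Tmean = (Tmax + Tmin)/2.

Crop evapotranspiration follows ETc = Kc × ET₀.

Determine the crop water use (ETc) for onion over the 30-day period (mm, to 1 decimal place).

Tmean = (29.6 + 13.6)/2 = 21.60 °C
ET₀ = 0.0023 × 8.39 × (21.60 + 17.8) × √16.0 = 0.0023 × 8.39 × 39.40 × 4.0000 = 3.0412 mm/d
ETc = Kc × ET₀ = 1.02 × 3.0412 = 3.1020 mm/d
Over 30 days: 3.1020 × 30 = 93.060 mm

93.1 mm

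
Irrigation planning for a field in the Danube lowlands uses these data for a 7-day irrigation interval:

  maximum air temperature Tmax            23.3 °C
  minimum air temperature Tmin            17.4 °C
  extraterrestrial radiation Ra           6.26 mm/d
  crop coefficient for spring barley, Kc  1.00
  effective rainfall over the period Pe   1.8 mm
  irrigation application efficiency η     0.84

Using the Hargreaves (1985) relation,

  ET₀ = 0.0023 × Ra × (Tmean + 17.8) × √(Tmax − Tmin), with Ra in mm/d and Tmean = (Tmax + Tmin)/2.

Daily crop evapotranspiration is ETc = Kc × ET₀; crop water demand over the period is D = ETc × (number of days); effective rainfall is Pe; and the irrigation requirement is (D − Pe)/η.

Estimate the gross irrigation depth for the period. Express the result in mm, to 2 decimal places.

Tmean = (23.3 + 17.4)/2 = 20.35 °C
ET₀ = 0.0023 × 6.26 × (20.35 + 17.8) × √5.9 = 0.0023 × 6.26 × 38.15 × 2.4290 = 1.3342 mm/d
ETc = Kc × ET₀ = 1.00 × 1.3342 = 1.3342 mm/d
Crop demand D = ETc × 7 d = 1.3342 × 7 = 9.339 mm
D − Pe = 9.339 − 1.8 = 7.539 mm
Gross irrigation = 7.539 / 0.84 = 8.975 mm

8.98 mm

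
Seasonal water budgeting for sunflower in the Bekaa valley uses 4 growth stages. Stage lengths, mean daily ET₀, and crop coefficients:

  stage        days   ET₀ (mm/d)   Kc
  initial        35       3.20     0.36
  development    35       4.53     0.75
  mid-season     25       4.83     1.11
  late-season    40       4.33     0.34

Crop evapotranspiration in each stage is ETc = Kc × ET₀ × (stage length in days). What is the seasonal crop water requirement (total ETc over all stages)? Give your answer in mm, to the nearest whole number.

352 mm

initial: 0.36 × 3.20 × 35 = 40.32 mm
development: 0.75 × 4.53 × 35 = 118.91 mm
mid-season: 1.11 × 4.83 × 25 = 134.03 mm
late-season: 0.34 × 4.33 × 40 = 58.89 mm
Seasonal total = 352.15 mm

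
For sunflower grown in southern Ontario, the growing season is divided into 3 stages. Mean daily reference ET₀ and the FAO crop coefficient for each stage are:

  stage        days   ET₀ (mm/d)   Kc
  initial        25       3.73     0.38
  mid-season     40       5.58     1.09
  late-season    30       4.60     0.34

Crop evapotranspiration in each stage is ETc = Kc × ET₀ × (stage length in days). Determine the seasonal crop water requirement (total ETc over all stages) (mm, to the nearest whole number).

326 mm

initial: 0.38 × 3.73 × 25 = 35.44 mm
mid-season: 1.09 × 5.58 × 40 = 243.29 mm
late-season: 0.34 × 4.60 × 30 = 46.92 mm
Seasonal total = 325.65 mm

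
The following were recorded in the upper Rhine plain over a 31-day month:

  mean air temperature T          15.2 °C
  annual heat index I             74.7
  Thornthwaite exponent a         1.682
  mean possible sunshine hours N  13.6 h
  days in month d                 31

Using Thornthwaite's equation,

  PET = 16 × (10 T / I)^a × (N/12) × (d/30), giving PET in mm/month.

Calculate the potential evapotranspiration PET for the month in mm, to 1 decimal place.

61.9 mm

10T/I = 10 × 15.2 / 74.7 = 2.0348
(10T/I)^a = 2.0348^1.682 = 3.3032
Uncorrected PET = 16 × 3.3032 = 52.851 mm
Correction = (N/12)(d/30) = (13.6/12)(31/30) = 1.1711
PET = 52.851 × 1.1711 = 61.894 mm/month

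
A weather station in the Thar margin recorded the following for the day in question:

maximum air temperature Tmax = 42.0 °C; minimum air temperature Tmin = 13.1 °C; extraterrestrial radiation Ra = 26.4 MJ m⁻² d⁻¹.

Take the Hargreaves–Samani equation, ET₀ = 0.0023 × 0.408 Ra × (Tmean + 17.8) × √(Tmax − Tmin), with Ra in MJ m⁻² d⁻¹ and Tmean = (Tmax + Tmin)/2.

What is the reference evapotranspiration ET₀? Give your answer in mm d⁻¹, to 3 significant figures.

Tmean = (42.0 + 13.1)/2 = 27.55 °C
0.408 Ra = 0.408 × 26.4 = 10.7712 mm/d equivalent
ET₀ = 0.0023 × 10.7712 × (27.55 + 17.8) × √28.9 = 0.0023 × 10.7712 × 45.35 × 5.3759 = 6.0398 mm/d

6.04 mm d⁻¹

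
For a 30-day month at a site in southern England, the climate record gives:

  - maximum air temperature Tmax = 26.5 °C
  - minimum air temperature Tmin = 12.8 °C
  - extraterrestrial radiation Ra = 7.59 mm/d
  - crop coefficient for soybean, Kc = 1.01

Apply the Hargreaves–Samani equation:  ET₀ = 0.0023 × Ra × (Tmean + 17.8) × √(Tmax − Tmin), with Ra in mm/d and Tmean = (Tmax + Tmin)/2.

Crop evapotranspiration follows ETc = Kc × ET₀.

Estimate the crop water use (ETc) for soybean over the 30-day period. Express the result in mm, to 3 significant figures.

Tmean = (26.5 + 12.8)/2 = 19.65 °C
ET₀ = 0.0023 × 7.59 × (19.65 + 17.8) × √13.7 = 0.0023 × 7.59 × 37.45 × 3.7014 = 2.4198 mm/d
ETc = Kc × ET₀ = 1.01 × 2.4198 = 2.4440 mm/d
Over 30 days: 2.4440 × 30 = 73.320 mm

73.3 mm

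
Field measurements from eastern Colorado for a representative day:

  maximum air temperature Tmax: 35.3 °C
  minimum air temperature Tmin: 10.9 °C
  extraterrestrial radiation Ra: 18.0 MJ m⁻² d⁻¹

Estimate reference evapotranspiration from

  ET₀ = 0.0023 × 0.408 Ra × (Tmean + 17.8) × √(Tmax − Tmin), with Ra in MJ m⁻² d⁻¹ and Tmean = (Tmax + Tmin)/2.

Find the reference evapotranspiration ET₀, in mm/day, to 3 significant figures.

Tmean = (35.3 + 10.9)/2 = 23.10 °C
0.408 Ra = 0.408 × 18.0 = 7.3440 mm/d equivalent
ET₀ = 0.0023 × 7.3440 × (23.10 + 17.8) × √24.4 = 0.0023 × 7.3440 × 40.90 × 4.9396 = 3.4125 mm/d

3.41 mm/day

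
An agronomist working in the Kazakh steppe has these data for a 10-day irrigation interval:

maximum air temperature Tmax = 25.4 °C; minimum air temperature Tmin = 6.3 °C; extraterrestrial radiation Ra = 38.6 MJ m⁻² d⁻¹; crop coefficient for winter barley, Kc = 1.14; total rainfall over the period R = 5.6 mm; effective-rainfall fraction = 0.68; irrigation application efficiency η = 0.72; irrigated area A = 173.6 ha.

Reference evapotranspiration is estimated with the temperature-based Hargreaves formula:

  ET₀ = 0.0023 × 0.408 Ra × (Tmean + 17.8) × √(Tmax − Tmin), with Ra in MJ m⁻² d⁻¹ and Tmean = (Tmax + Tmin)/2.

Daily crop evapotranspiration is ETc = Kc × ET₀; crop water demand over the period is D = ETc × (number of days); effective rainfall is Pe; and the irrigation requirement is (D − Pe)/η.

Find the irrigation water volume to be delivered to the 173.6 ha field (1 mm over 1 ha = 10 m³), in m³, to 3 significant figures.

Tmean = (25.4 + 6.3)/2 = 15.85 °C
0.408 Ra = 0.408 × 38.6 = 15.7488 mm/d equivalent
ET₀ = 0.0023 × 15.7488 × (15.85 + 17.8) × √19.1 = 0.0023 × 15.7488 × 33.65 × 4.3704 = 5.3270 mm/d
ETc = Kc × ET₀ = 1.14 × 5.3270 = 6.0728 mm/d
Crop demand D = ETc × 10 d = 6.0728 × 10 = 60.728 mm
Pe = 0.68 × 5.6 = 3.808 mm
D − Pe = 60.728 − 3.808 = 56.920 mm
Gross irrigation = 56.920 / 0.72 = 79.056 mm
Volume = 79.056 mm × 173.6 ha × 10 = 137241.2 m³

137000 m³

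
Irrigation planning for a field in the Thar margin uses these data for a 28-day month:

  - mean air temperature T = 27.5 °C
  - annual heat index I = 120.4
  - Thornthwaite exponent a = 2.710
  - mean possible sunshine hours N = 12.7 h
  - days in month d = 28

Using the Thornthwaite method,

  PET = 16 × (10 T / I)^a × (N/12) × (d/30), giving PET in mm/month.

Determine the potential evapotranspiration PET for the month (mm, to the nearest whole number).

10T/I = 10 × 27.5 / 120.4 = 2.2841
(10T/I)^a = 2.2841^2.710 = 9.3782
Uncorrected PET = 16 × 9.3782 = 150.051 mm
Correction = (N/12)(d/30) = (12.7/12)(28/30) = 0.9878
PET = 150.051 × 0.9878 = 148.220 mm/month

148 mm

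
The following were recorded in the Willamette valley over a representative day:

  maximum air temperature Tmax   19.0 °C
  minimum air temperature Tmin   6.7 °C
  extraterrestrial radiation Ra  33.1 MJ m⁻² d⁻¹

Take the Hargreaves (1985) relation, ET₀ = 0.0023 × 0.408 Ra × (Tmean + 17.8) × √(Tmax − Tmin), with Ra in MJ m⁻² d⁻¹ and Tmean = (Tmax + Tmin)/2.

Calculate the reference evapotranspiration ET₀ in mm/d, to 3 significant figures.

Tmean = (19.0 + 6.7)/2 = 12.85 °C
0.408 Ra = 0.408 × 33.1 = 13.5048 mm/d equivalent
ET₀ = 0.0023 × 13.5048 × (12.85 + 17.8) × √12.3 = 0.0023 × 13.5048 × 30.65 × 3.5071 = 3.3388 mm/d

3.34 mm/d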